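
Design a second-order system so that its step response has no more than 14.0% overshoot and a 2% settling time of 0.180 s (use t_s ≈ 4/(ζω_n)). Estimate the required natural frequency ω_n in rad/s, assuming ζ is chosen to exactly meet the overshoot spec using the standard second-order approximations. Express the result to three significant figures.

ω_n ≈ 41.9 rad/s

ζ = −ln(OS)/√(π² + (ln OS)²). With OS = 0.140, ln OS = −1.966 and ζ = 1.966/3.706 = 0.531.
Then ω_n = 4/(ζ t_s) = 4/(0.531 × 0.180) = 41.9 rad/s.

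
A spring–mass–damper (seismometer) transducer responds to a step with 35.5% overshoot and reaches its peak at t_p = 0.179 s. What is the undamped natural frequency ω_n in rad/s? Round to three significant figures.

ω_n ≈ 18.5 rad/s

ζ from %OS: ζ = |ln 0.355|/√(π²+ln²0.355) = 0.313.
t_p = π/ω_d ⇒ ω_d = 17.6 rad/s; then ω_n = ω_d/√(1−ζ²) = 18.5 rad/s.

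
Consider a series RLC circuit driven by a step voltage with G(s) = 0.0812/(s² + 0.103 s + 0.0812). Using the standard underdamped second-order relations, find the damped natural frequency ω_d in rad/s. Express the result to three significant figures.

Matching coefficients with s² + 2ζω_n s + ω_n² gives ω_n² = 0.0812 ⇒ ω_n = 0.285 rad/s, and ζ = 0.103/(2ω_n) = 0.181.
ω_d = ω_n√(1−ζ²) = 0.280 rad/s.

ω_d ≈ 0.280 rad/s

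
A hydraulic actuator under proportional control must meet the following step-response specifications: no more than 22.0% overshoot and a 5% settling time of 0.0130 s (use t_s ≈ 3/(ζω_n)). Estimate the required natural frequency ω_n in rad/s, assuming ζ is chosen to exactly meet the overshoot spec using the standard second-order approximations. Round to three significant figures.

ζ = −ln(OS)/√(π² + (ln OS)²). With OS = 0.220, ln OS = −1.514 and ζ = 1.514/3.487 = 0.434.
Then ω_n = 3/(ζ t_s) = 3/(0.434 × 0.0130) = 532 rad/s.

ω_n ≈ 532 rad/s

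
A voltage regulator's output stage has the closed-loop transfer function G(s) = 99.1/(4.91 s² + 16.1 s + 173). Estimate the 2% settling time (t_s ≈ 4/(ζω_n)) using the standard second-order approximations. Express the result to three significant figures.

t_s ≈ 2.44 s

Dividing through by 4.91: denominator becomes s² + 3.279 s + 35.23.
So ω_n = √35.23 = 5.94 rad/s and ζ = 3.279/(2·5.94) = 0.276.
t_s ≈ 4/(ζω_n) = 2.44 s.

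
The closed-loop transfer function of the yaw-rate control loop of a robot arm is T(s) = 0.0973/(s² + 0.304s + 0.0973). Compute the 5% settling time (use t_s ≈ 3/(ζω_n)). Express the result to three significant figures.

t_s ≈ 19.7 s

Comparing the denominator to s² + 2ζω_n s + ω_n²: ω_n = √0.0973 = 0.312 rad/s, and 2ζω_n = 0.304 so ζ = 0.304/(2·0.312) = 0.487.
t_s ≈ 3/(ζω_n) = 3/(0.487·0.312) = 19.7 s.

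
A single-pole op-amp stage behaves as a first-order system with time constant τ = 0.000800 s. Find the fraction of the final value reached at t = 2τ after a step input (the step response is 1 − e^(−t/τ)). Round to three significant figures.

y(t)/y_∞ = 1 − e^(−t/τ) = 1 − e^(−2) = 1 − e^(−2.00) = 0.865.

y/y_∞ ≈ 0.865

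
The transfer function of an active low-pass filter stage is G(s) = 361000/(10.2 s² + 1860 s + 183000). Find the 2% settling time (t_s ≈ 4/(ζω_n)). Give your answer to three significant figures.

Dividing through by 10.2: denominator becomes s² + 182.4 s + 17940.
So ω_n = √17940 = 134 rad/s and ζ = 182.4/(2·134) = 0.681.
t_s ≈ 4/(ζω_n) = 0.0439 s.

t_s ≈ 0.0439 s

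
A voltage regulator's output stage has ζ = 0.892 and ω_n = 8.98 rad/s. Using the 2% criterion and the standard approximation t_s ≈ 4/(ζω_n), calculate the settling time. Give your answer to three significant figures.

t_s ≈ 0.499 s

t_s ≈ 4/(ζω_n) = 4/(0.892 × 8.98) = 0.499 s.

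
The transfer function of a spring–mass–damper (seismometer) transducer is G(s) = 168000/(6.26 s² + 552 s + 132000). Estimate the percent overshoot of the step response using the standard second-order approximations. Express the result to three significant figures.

Dividing through by 6.26: denominator becomes s² + 88.18 s + 21090.
So ω_n = √21090 = 145 rad/s and ζ = 88.18/(2·145) = 0.304.
%OS = 100 e^{−πζ/√(1−ζ²)} with ζ = 0.304 gives 36.7%.

%OS ≈ 36.7%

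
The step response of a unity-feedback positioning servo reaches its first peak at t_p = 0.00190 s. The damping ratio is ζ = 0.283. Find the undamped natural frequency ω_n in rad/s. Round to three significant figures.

ω_n ≈ 1720 rad/s

Peak time t_p = π/ω_d, so ω_d = π/t_p = π/0.00190 = 1650 rad/s.
ω_n = ω_d/√(1−ζ²) = 1650/√0.920 = 1720 rad/s.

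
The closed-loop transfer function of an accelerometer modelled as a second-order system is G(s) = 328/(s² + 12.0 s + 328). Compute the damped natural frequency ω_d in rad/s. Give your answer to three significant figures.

Matching coefficients with s² + 2ζω_n s + ω_n² gives ω_n² = 328 ⇒ ω_n = 18.1 rad/s, and ζ = 12.0/(2ω_n) = 0.331.
ω_d = ω_n√(1−ζ²) = 17.1 rad/s.

ω_d ≈ 17.1 rad/s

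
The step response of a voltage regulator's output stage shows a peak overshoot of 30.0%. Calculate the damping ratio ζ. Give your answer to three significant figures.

ζ ≈ 0.358

ζ = −ln(OS)/√(π² + (ln OS)²). With OS = 0.300, ln OS = −1.204 and ζ = 1.204/3.364 = 0.358.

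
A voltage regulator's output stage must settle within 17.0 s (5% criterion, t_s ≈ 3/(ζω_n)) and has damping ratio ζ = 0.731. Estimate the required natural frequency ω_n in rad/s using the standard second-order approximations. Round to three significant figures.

Rearranging t_s ≈ 3/(ζω_n) gives ω_n = 3/(ζ·t_s) = 3/(0.731 × 17.0) = 0.241 rad/s.

ω_n ≈ 0.241 rad/s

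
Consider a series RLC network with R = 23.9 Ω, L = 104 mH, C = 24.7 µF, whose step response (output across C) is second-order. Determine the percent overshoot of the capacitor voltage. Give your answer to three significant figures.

For a series RLC circuit (capacitor voltage as output), ω_n = 1/√(LC) = 1/√(104 mH · 24.7 µF) = 624 rad/s.
ζ = (R/2)·√(C/L) = (23.9/2)·√(24.7 µF/104 mH) = 0.184.
Overshoot: exp(−π·0.184/√(1−0.184²)) = 0.555, i.e. 55.5%.

%OS ≈ 55.5%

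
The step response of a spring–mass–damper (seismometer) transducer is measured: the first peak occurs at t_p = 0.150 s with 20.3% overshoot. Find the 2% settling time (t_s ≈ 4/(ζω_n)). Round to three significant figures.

From the overshoot, ζ = −ln(OS)/√(π²+ln²(OS)) = 0.453.
t_p = π/ω_d ⇒ ω_d = 20.9 rad/s; then ω_n = ω_d/√(1−ζ²) = 23.5 rad/s.
t_s ≈ 4/(ζω_n) = 4/(0.453·23.5) = 0.376 s.

t_s ≈ 0.376 s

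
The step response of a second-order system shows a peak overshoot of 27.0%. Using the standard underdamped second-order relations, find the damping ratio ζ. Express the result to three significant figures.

ζ ≈ 0.385

ζ = −ln(OS)/√(π² + (ln OS)²). With OS = 0.270, ln OS = −1.309 and ζ = 1.309/3.404 = 0.385.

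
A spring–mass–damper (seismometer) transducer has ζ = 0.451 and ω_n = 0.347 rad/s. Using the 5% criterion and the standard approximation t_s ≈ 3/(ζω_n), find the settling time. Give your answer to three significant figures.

t_s ≈ 19.2 s

t_s ≈ 3/(ζω_n) = 3/(0.451 × 0.347) = 19.2 s.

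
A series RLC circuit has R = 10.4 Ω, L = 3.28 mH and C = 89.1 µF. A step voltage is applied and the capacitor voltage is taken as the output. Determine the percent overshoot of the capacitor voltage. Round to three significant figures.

For a series RLC circuit (capacitor voltage as output), ω_n = 1/√(LC) = 1/√(3.28 mH · 89.1 µF) = 1850 rad/s.
ζ = (R/2)·√(C/L) = (10.4/2)·√(89.1 µF/3.28 mH) = 0.857.
%OS = 100·exp(−πζ/√(1−ζ²)) = 0.538%.

%OS ≈ 0.538%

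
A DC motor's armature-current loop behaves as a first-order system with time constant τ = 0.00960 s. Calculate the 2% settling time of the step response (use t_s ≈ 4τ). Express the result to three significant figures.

t_s ≈ 0.0384 s

t_s ≈ 4τ = 0.0384 s.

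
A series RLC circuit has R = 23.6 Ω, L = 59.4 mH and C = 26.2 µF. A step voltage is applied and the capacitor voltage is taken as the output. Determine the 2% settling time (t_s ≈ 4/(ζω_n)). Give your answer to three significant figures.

t_s ≈ 0.0201 s

For a series RLC circuit (capacitor voltage as output), ω_n = 1/√(LC) = 1/√(59.4 mH · 26.2 µF) = 802 rad/s.
ζ = (R/2)·√(C/L) = (23.6/2)·√(26.2 µF/59.4 mH) = 0.248.
t_s ≈ 4/(ζω_n) = 0.0201 s.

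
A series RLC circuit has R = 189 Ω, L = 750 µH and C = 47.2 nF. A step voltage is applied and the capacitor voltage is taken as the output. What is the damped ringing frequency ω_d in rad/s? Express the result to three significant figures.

ω_d ≈ 111000 rad/s

For a series RLC circuit (capacitor voltage as output), ω_n = 1/√(LC) = 1/√(750 µH · 47.2 nF) = 168000 rad/s.
ζ = (R/2)·√(C/L) = (189/2)·√(47.2 nF/750 µH) = 0.750.
The damped frequency ω_d = ω_n√(1−ζ²) = 111000 rad/s.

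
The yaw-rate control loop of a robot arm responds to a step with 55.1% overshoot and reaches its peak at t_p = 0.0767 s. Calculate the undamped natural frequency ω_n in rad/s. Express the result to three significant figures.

ω_n ≈ 41.7 rad/s

The overshoot fixes ζ = −ln(OS)/√(π²+ln²(OS)) = 0.186.
t_p = π/ω_d ⇒ ω_d = 41.0 rad/s; then ω_n = ω_d/√(1−ζ²) = 41.7 rad/s.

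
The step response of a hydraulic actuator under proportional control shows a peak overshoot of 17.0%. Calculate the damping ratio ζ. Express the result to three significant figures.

ζ = −ln(OS)/√(π² + (ln OS)²). With OS = 0.170, ln OS = −1.772 and ζ = 1.772/3.607 = 0.491.

ζ ≈ 0.491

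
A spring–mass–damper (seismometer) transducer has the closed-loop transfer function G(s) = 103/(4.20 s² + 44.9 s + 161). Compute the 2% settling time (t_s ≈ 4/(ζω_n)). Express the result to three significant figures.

t_s ≈ 0.748 s

Dividing through by 4.20: denominator becomes s² + 10.69 s + 38.33.
So ω_n = √38.33 = 6.19 rad/s and ζ = 10.69/(2·6.19) = 0.863.
t_s ≈ 4/(ζω_n) = 0.748 s.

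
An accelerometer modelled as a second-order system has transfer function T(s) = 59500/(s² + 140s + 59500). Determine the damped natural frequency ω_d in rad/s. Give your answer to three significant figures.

ω_d ≈ 234 rad/s

Matching coefficients with s² + 2ζω_n s + ω_n² gives ω_n² = 59500 ⇒ ω_n = 244 rad/s, and ζ = 140/(2ω_n) = 0.287.
ω_d = ω_n√(1−ζ²) = 234 rad/s.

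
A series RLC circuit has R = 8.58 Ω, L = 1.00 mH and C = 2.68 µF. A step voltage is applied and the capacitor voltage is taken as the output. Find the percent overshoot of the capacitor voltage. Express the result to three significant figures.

For a series RLC circuit (capacitor voltage as output), ω_n = 1/√(LC) = 1/√(1.00 mH · 2.68 µF) = 19300 rad/s.
ζ = (R/2)·√(C/L) = (8.58/2)·√(2.68 µF/1.00 mH) = 0.222.
%OS = 100·exp(−πζ/√(1−ζ²)) = 48.9%.

%OS ≈ 48.9%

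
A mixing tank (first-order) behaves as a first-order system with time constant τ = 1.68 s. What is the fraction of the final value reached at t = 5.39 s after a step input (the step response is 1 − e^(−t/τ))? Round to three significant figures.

y(t)/y_∞ = 1 − e^(−t/τ) = 1 − e^(−5.39/1.68) = 1 − e^(−3.21) = 0.960.

y/y_∞ ≈ 0.960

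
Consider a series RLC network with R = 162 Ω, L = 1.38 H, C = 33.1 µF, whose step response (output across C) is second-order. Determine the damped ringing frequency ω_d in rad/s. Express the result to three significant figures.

For a series RLC circuit (capacitor voltage as output), ω_n = 1/√(LC) = 1/√(1.38 H · 33.1 µF) = 148 rad/s.
ζ = (R/2)·√(C/L) = (162/2)·√(33.1 µF/1.38 H) = 0.397.
ω_d = ω_n√(1−ζ²) = 136 rad/s.

ω_d ≈ 136 rad/s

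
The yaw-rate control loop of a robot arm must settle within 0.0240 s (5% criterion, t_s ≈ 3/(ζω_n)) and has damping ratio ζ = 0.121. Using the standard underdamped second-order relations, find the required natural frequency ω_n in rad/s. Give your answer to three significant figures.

ω_n ≈ 1030 rad/s

Rearranging t_s ≈ 3/(ζω_n) gives ω_n = 3/(ζ·t_s) = 3/(0.121 × 0.0240) = 1030 rad/s.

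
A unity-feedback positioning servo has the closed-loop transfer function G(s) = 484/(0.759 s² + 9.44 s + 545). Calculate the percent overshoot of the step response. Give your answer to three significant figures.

Dividing through by 0.759: denominator becomes s² + 12.44 s + 718.1.
So ω_n = √718.1 = 26.8 rad/s and ζ = 12.44/(2·26.8) = 0.232.
%OS = 100·exp(−πζ/√(1−ζ²)) = 47.3%.

%OS ≈ 47.3%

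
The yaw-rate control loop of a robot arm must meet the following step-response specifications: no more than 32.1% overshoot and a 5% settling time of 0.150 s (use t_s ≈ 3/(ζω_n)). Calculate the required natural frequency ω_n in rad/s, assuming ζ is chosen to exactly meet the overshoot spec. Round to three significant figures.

ω_n ≈ 58.8 rad/s

From %OS = 100·exp(−πζ/√(1−ζ²)), invert to get ζ = −ln(OS)/√(π² + ln²(OS)) with OS = 0.321.
−ln 0.321 = 1.136, so ζ = 1.136/√(π² + 1.291) = 0.340.
Then ω_n = 3/(ζ t_s) = 3/(0.340 × 0.150) = 58.8 rad/s.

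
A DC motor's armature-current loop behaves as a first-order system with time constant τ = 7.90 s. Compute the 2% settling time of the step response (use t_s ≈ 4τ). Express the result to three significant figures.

t_s ≈ 4τ = 31.6 s.

t_s ≈ 31.6 s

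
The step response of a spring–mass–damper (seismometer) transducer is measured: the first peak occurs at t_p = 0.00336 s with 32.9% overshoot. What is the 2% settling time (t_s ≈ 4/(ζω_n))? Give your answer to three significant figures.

t_s ≈ 0.0121 s

The overshoot fixes ζ = −ln(OS)/√(π²+ln²(OS)) = 0.334.
t_p = π/ω_d ⇒ ω_d = 935 rad/s; then ω_n = ω_d/√(1−ζ²) = 992 rad/s.
t_s ≈ 4/(ζω_n) = 4/(0.334·992) = 0.0121 s.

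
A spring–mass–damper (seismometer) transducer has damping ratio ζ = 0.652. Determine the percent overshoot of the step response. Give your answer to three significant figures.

%OS ≈ 6.71%

For an underdamped second-order system, %OS = 100·exp(−πζ/√(1−ζ²)).
πζ/√(1−ζ²) = π·0.652/√(1−0.425) = 2.701, so %OS = 100·e^(−2.701) = 6.71%.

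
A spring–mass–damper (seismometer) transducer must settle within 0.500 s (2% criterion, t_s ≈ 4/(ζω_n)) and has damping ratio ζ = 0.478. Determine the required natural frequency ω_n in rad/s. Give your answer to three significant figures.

Rearranging t_s ≈ 4/(ζω_n) gives ω_n = 4/(ζ·t_s) = 4/(0.478 × 0.500) = 16.7 rad/s.

ω_n ≈ 16.7 rad/s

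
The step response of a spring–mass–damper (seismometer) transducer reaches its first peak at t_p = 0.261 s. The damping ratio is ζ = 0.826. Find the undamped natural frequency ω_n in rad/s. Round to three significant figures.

ω_n ≈ 21.4 rad/s

Peak time t_p = π/ω_d, so ω_d = π/t_p = π/0.261 = 12.0 rad/s.
ω_n = ω_d/√(1−ζ²) = 12.0/√0.318 = 21.4 rad/s.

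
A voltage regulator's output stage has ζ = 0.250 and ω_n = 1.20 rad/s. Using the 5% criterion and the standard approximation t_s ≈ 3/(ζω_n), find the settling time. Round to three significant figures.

t_s ≈ 10.0 s

t_s ≈ 3/(ζω_n) = 3/(0.250 × 1.20) = 10.0 s.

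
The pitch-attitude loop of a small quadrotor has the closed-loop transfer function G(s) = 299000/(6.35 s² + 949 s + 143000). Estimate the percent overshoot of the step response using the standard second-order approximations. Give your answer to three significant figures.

Dividing through by 6.35: denominator becomes s² + 149.4 s + 22520.
So ω_n = √22520 = 150 rad/s and ζ = 149.4/(2·150) = 0.498.
Overshoot: exp(−π·0.498/√(1−0.498²)) = 0.165, i.e. 16.5%.

%OS ≈ 16.5%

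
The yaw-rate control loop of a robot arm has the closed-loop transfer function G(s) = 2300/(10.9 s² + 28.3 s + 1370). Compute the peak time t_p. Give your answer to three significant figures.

t_p ≈ 0.282 s

Dividing through by 10.9: denominator becomes s² + 2.596 s + 125.7.
So ω_n = √125.7 = 11.2 rad/s and ζ = 2.596/(2·11.2) = 0.116.
ω_d = ω_n√(1−ζ²) = 11.1 rad/s. t_p = π/ω_d = 0.282 s.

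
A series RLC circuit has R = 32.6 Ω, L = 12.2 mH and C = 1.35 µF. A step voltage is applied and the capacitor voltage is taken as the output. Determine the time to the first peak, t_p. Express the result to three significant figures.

t_p ≈ 0.000409 s

For a series RLC circuit (capacitor voltage as output), ω_n = 1/√(LC) = 1/√(12.2 mH · 1.35 µF) = 7790 rad/s.
ζ = (R/2)·√(C/L) = (32.6/2)·√(1.35 µF/12.2 mH) = 0.171.
ω_d = 7790·√(1 − 0.171²) = 7680 rad/s. t_p = π/ω_d = 0.000409 s.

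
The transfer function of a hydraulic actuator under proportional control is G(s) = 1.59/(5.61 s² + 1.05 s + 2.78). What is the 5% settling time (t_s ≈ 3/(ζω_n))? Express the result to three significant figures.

Dividing through by 5.61: denominator becomes s² + 0.1872 s + 0.4955.
So ω_n = √0.4955 = 0.704 rad/s and ζ = 0.1872/(2·0.704) = 0.133.
t_s ≈ 3/(ζω_n) = 32.1 s.

t_s ≈ 32.1 s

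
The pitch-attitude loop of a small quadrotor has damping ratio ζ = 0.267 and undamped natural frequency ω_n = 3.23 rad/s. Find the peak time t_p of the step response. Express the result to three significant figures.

The damped frequency is ω_d = ω_n√(1−ζ²) = 3.23·√(1−0.0713) = 3.11 rad/s.
Peak time t_p = π/ω_d = π/3.11 = 1.01 s.

t_p ≈ 1.01 s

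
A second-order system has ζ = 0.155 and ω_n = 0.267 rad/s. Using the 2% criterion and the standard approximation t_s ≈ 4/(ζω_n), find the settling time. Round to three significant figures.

t_s ≈ 4/(ζω_n) = 4/(0.155 × 0.267) = 96.7 s.

t_s ≈ 96.7 s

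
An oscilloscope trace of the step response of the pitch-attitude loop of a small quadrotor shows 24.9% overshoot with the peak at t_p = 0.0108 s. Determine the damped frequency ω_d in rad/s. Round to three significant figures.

ω_d ≈ 291 rad/s

t_p = π/ω_d, so ω_d = π/0.0108 = 291 rad/s.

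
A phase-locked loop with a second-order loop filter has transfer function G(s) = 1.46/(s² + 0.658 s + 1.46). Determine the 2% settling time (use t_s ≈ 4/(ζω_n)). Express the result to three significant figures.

t_s ≈ 12.2 s

ω_n = √1.46 = 1.21 rad/s; ζ = 0.658/(2·1.21) = 0.272.
t_s ≈ 4/(ζω_n) = 4/(0.272·1.21) = 12.2 s.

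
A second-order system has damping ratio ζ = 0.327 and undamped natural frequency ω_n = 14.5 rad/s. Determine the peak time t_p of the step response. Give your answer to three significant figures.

t_p ≈ 0.229 s

The damped frequency is ω_d = ω_n√(1−ζ²) = 14.5·√(1−0.107) = 13.7 rad/s.
Peak time t_p = π/ω_d = π/13.7 = 0.229 s.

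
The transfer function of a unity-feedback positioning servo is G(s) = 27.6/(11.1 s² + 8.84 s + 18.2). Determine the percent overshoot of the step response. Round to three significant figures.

%OS ≈ 35.8%

Dividing through by 11.1: denominator becomes s² + 0.7964 s + 1.640.
So ω_n = √1.640 = 1.28 rad/s and ζ = 0.7964/(2·1.28) = 0.311.
%OS = 100 e^{−πζ/√(1−ζ²)} with ζ = 0.311 gives 35.8%.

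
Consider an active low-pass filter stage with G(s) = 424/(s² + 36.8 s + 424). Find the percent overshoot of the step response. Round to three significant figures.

ω_n = √424 = 20.6 rad/s; ζ = 36.8/(2·20.6) = 0.894.
Overshoot: exp(−π·0.894/√(1−0.894²)) = 0.00192, i.e. 0.192%.

%OS ≈ 0.192%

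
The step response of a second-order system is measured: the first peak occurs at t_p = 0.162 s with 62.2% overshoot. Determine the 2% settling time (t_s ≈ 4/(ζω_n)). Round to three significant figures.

ζ from %OS: ζ = |ln 0.622|/√(π²+ln²0.622) = 0.149.
t_p = π/ω_d ⇒ ω_d = 19.4 rad/s; then ω_n = ω_d/√(1−ζ²) = 19.6 rad/s.
t_s ≈ 4/(ζω_n) = 4/(0.149·19.6) = 1.36 s.

t_s ≈ 1.36 s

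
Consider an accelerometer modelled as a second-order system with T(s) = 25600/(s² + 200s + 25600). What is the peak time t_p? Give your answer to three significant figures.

ω_n = √25600 = 160 rad/s; ζ = 200/(2·160) = 0.625.
The damped frequency ω_d = ω_n√(1−ζ²) = 125 rad/s. Then t_p = π/ω_d = 0.0252 s.

t_p ≈ 0.0252 s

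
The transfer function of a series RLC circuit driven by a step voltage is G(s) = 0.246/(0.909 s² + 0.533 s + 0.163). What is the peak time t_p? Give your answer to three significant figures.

t_p ≈ 10.3 s

Dividing through by 0.909: denominator becomes s² + 0.5864 s + 0.1793.
So ω_n = √0.1793 = 0.423 rad/s and ζ = 0.5864/(2·0.423) = 0.692.
ω_d = ω_n√(1−ζ²) = 0.306 rad/s. t_p = π/ω_d = 10.3 s.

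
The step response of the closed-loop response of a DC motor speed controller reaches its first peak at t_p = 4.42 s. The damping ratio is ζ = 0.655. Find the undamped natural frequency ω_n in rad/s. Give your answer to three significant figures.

Peak time t_p = π/ω_d, so ω_d = π/t_p = π/4.42 = 0.711 rad/s.
ω_n = ω_d/√(1−ζ²) = 0.711/√0.571 = 0.941 rad/s.

ω_n ≈ 0.941 rad/s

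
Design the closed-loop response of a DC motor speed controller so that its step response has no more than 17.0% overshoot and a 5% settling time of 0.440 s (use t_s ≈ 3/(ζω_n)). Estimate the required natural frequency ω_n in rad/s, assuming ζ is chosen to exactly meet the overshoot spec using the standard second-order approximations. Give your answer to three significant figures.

From %OS = 100·exp(−πζ/√(1−ζ²)), invert to get ζ = −ln(OS)/√(π² + ln²(OS)) with OS = 0.170.
−ln 0.170 = 1.772, so ζ = 1.772/√(π² + 3.140) = 0.491.
Then ω_n = 3/(ζ t_s) = 3/(0.491 × 0.440) = 13.9 rad/s.

ω_n ≈ 13.9 rad/s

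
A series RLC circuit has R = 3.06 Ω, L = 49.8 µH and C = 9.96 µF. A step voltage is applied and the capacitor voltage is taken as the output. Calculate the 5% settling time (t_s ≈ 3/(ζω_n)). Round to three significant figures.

t_s ≈ 0.0000976 s

For a series RLC circuit (capacitor voltage as output), ω_n = 1/√(LC) = 1/√(49.8 µH · 9.96 µF) = 44900 rad/s.
ζ = (R/2)·√(C/L) = (3.06/2)·√(9.96 µF/49.8 µH) = 0.684.
t_s ≈ 3/(ζω_n) = 0.0000976 s.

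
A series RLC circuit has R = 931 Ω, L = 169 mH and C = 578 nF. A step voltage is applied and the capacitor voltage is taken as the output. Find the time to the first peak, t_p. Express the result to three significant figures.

For a series RLC circuit (capacitor voltage as output), ω_n = 1/√(LC) = 1/√(169 mH · 578 nF) = 3200 rad/s.
ζ = (R/2)·√(C/L) = (931/2)·√(578 nF/169 mH) = 0.861.
The damped frequency ω_d = ω_n√(1−ζ²) = 1630 rad/s. t_p = π/ω_d = 0.00193 s.

t_p ≈ 0.00193 s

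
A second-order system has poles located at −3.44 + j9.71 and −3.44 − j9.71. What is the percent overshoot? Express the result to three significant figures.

%OS ≈ 32.9%

|pole| = ω_n = √(3.44² + 9.71²) = 10.3 rad/s; ζ = cos θ = σ/ω_n = 0.334.
%OS = 100·exp(−πζ/√(1−ζ²)) = 32.9%.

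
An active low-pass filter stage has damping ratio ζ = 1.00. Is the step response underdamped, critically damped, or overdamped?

critically damped

Since ζ = 1, the system is critically damped.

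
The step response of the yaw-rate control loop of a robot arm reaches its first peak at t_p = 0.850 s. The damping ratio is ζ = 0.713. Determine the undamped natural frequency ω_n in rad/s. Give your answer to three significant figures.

ω_n ≈ 5.27 rad/s

Peak time t_p = π/ω_d, so ω_d = π/t_p = π/0.850 = 3.70 rad/s.
ω_n = ω_d/√(1−ζ²) = 3.70/√0.492 = 5.27 rad/s.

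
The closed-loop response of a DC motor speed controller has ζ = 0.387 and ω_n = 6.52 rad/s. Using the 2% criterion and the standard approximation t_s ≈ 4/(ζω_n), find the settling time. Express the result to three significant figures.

t_s ≈ 1.59 s

t_s ≈ 4/(ζω_n) = 4/(0.387 × 6.52) = 1.59 s.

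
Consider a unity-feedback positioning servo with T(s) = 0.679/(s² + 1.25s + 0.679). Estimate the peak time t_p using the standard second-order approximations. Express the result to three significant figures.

t_p ≈ 5.85 s

Matching coefficients with s² + 2ζω_n s + ω_n² gives ω_n² = 0.679 ⇒ ω_n = 0.824 rad/s, and ζ = 1.25/(2ω_n) = 0.758.
The damped frequency ω_d = ω_n√(1−ζ²) = 0.537 rad/s. Then t_p = π/ω_d = 5.85 s.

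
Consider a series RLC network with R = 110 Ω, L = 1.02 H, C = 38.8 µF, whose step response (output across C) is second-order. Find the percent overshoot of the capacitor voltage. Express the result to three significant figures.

%OS ≈ 32.2%

For a series RLC circuit (capacitor voltage as output), ω_n = 1/√(LC) = 1/√(1.02 H · 38.8 µF) = 159 rad/s.
ζ = (R/2)·√(C/L) = (110/2)·√(38.8 µF/1.02 H) = 0.339.
%OS = 100 e^{−πζ/√(1−ζ²)} with ζ = 0.339 gives 32.2%.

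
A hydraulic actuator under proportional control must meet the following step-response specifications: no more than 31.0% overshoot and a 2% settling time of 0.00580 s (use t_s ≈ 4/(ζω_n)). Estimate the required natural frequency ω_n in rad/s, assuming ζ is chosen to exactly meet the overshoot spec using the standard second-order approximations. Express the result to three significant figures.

ω_n ≈ 1970 rad/s

ζ = −ln(OS)/√(π² + (ln OS)²). With OS = 0.310, ln OS = −1.171 and ζ = 1.171/3.353 = 0.349.
From t_s ≈ 4/(ζω_n): ω_n = 4/(ζ·t_s) = 4/(0.349·0.00580) = 1970 rad/s.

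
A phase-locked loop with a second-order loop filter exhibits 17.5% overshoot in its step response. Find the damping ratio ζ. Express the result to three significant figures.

ζ = −ln(OS)/√(π² + (ln OS)²). With OS = 0.175, ln OS = −1.743 and ζ = 1.743/3.593 = 0.485.

ζ ≈ 0.485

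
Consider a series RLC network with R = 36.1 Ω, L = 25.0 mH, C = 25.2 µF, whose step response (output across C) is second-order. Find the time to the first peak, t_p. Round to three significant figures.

t_p ≈ 0.00304 s

For a series RLC circuit (capacitor voltage as output), ω_n = 1/√(LC) = 1/√(25.0 mH · 25.2 µF) = 1260 rad/s.
ζ = (R/2)·√(C/L) = (36.1/2)·√(25.2 µF/25.0 mH) = 0.573.
The damped frequency ω_d = ω_n√(1−ζ²) = 1030 rad/s. t_p = π/ω_d = 0.00304 s.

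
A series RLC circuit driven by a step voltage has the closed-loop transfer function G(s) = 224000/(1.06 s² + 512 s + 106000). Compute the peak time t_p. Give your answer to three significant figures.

Dividing through by 1.06: denominator becomes s² + 483.0 s + 100000.
So ω_n = √100000 = 316 rad/s and ζ = 483.0/(2·316) = 0.764.
ω_d = ω_n√(1−ζ²) = 204 rad/s. t_p = π/ω_d = 0.0154 s.

t_p ≈ 0.0154 s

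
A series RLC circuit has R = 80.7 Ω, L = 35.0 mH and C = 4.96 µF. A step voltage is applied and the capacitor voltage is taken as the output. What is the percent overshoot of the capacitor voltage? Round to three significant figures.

For a series RLC circuit (capacitor voltage as output), ω_n = 1/√(LC) = 1/√(35.0 mH · 4.96 µF) = 2400 rad/s.
ζ = (R/2)·√(C/L) = (80.7/2)·√(4.96 µF/35.0 mH) = 0.480.
%OS = 100·exp(−πζ/√(1−ζ²)) = 17.9%.

%OS ≈ 17.9%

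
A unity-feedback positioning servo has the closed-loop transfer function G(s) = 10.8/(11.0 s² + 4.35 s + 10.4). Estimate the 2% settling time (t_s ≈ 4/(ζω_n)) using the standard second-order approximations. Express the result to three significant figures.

Dividing through by 11.0: denominator becomes s² + 0.3955 s + 0.9455.
So ω_n = √0.9455 = 0.972 rad/s and ζ = 0.3955/(2·0.972) = 0.203.
t_s ≈ 4/(ζω_n) = 20.2 s.

t_s ≈ 20.2 s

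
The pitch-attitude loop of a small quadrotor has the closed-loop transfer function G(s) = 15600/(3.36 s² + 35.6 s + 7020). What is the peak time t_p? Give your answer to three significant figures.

t_p ≈ 0.0692 s

Dividing through by 3.36: denominator becomes s² + 10.60 s + 2089.
So ω_n = √2089 = 45.7 rad/s and ζ = 10.60/(2·45.7) = 0.116.
ω_d = ω_n√(1−ζ²) = 45.4 rad/s. t_p = π/ω_d = 0.0692 s.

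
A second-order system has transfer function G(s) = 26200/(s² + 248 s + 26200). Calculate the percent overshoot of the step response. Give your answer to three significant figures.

%OS ≈ 2.37%

ω_n = √26200 = 162 rad/s; ζ = 248/(2·162) = 0.766.
Overshoot: exp(−π·0.766/√(1−0.766²)) = 0.0237, i.e. 2.37%.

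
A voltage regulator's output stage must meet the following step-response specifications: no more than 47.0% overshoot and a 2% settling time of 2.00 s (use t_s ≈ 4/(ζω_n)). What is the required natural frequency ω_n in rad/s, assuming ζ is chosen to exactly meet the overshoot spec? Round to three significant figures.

ω_n ≈ 8.56 rad/s

From %OS = 100·exp(−πζ/√(1−ζ²)), invert to get ζ = −ln(OS)/√(π² + ln²(OS)) with OS = 0.470.
−ln 0.470 = 0.7550, so ζ = 0.7550/√(π² + 0.5701) = 0.234.
Then ω_n = 4/(ζ t_s) = 4/(0.234 × 2.00) = 8.56 rad/s.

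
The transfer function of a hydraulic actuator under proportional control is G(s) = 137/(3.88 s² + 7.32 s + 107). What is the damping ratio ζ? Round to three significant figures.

ζ ≈ 0.180

Dividing through by 3.88: denominator becomes s² + 1.887 s + 27.58.
So ω_n = √27.58 = 5.25 rad/s and ζ = 1.887/(2·5.25) = 0.180.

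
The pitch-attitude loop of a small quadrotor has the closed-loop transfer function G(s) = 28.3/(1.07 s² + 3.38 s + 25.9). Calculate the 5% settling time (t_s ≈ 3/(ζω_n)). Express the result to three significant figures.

t_s ≈ 1.90 s

Dividing through by 1.07: denominator becomes s² + 3.159 s + 24.21.
So ω_n = √24.21 = 4.92 rad/s and ζ = 3.159/(2·4.92) = 0.321.
t_s ≈ 3/(ζω_n) = 1.90 s.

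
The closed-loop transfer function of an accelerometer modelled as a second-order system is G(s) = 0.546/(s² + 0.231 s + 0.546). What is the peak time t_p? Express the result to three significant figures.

ω_n = √0.546 = 0.739 rad/s; ζ = 0.231/(2·0.739) = 0.156.
ω_d = 0.739·√(1 − 0.156²) = 0.730 rad/s. Then t_p = π/ω_d = 4.30 s.

t_p ≈ 4.30 s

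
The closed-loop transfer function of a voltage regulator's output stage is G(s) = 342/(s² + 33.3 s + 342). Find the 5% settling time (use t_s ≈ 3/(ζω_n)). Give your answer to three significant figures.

Matching coefficients with s² + 2ζω_n s + ω_n² gives ω_n² = 342 ⇒ ω_n = 18.5 rad/s, and ζ = 33.3/(2ω_n) = 0.900.
t_s ≈ 3/(ζω_n) = 3/(0.900·18.5) = 0.180 s.

t_s ≈ 0.180 s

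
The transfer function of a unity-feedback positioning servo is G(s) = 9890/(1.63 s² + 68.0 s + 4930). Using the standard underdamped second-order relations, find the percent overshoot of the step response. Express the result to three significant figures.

Dividing through by 1.63: denominator becomes s² + 41.72 s + 3025.
So ω_n = √3025 = 55.0 rad/s and ζ = 41.72/(2·55.0) = 0.379.
%OS = 100 e^{−πζ/√(1−ζ²)} with ζ = 0.379 gives 27.6%.

%OS ≈ 27.6%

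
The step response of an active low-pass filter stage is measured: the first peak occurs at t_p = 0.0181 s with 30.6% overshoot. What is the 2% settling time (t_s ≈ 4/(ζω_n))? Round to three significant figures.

t_s ≈ 0.0611 s

From the overshoot, ζ = −ln(OS)/√(π²+ln²(OS)) = 0.353.
From t_p = π/ω_d, ω_d = π/0.0181 = 174 rad/s, so ω_n = ω_d/√(1−ζ²) = 185 rad/s.
t_s ≈ 4/(ζω_n) = 4/(0.353·185) = 0.0611 s.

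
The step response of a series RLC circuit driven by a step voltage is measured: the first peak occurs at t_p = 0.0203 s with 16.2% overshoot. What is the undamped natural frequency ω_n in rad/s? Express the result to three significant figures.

ω_n ≈ 179 rad/s

The overshoot fixes ζ = −ln(OS)/√(π²+ln²(OS)) = 0.501.
t_p = π/ω_d ⇒ ω_d = 155 rad/s; then ω_n = ω_d/√(1−ζ²) = 179 rad/s.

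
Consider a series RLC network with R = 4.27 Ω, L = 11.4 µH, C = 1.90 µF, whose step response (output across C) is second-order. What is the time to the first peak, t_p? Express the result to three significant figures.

For a series RLC circuit (capacitor voltage as output), ω_n = 1/√(LC) = 1/√(11.4 µH · 1.90 µF) = 215000 rad/s.
ζ = (R/2)·√(C/L) = (4.27/2)·√(1.90 µF/11.4 µH) = 0.872.
The damped frequency ω_d = ω_n√(1−ζ²) = 105000 rad/s. t_p = π/ω_d = 0.0000298 s.

t_p ≈ 0.0000298 s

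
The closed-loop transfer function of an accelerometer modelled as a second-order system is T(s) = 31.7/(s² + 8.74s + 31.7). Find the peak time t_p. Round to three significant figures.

ω_n = √31.7 = 5.63 rad/s; ζ = 8.74/(2·5.63) = 0.776.
The damped frequency ω_d = ω_n√(1−ζ²) = 3.55 rad/s. Then t_p = π/ω_d = 0.885 s.

t_p ≈ 0.885 s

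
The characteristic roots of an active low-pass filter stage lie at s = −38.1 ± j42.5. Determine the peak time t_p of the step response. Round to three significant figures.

t_p ≈ 0.0739 s

t_p = π/ω_d with ω_d = 42.5 (the imaginary part), so t_p = 0.0739 s.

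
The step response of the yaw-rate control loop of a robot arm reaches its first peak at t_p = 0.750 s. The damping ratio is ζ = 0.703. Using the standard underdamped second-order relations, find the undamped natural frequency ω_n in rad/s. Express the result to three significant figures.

Peak time t_p = π/ω_d, so ω_d = π/t_p = π/0.750 = 4.19 rad/s.
ω_n = ω_d/√(1−ζ²) = 4.19/√0.506 = 5.89 rad/s.

ω_n ≈ 5.89 rad/s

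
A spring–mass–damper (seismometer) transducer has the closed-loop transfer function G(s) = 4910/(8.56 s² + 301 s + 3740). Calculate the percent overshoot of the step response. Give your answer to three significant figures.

%OS ≈ 0.755%

Dividing through by 8.56: denominator becomes s² + 35.16 s + 436.9.
So ω_n = √436.9 = 20.9 rad/s and ζ = 35.16/(2·20.9) = 0.841.
Overshoot: exp(−π·0.841/√(1−0.841²)) = 0.00755, i.e. 0.755%.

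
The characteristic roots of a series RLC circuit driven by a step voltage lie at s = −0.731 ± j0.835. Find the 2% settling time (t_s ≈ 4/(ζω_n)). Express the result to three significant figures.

t_s ≈ 5.47 s

For poles at −σ ± jω_d, ζω_n = σ = 0.731, so t_s ≈ 4/σ = 5.47 s.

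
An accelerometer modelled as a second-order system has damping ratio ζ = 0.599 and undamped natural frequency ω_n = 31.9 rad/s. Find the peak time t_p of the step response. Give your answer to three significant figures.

t_p ≈ 0.123 s

The damped frequency is ω_d = ω_n√(1−ζ²) = 31.9·√(1−0.359) = 25.5 rad/s.
Peak time t_p = π/ω_d = π/25.5 = 0.123 s.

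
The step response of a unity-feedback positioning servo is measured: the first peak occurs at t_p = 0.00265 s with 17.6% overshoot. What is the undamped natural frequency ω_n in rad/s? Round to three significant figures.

ω_n ≈ 1350 rad/s

ζ from %OS: ζ = |ln 0.176|/√(π²+ln²0.176) = 0.484.
t_p = π/ω_d ⇒ ω_d = 1190 rad/s; then ω_n = ω_d/√(1−ζ²) = 1350 rad/s.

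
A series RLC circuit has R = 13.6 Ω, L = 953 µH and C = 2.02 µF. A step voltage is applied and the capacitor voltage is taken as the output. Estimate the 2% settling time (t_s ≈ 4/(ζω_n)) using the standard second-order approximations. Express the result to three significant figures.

For a series RLC circuit (capacitor voltage as output), ω_n = 1/√(LC) = 1/√(953 µH · 2.02 µF) = 22800 rad/s.
ζ = (R/2)·√(C/L) = (13.6/2)·√(2.02 µF/953 µH) = 0.313.
t_s ≈ 4/(ζω_n) = 0.000561 s.

t_s ≈ 0.000561 s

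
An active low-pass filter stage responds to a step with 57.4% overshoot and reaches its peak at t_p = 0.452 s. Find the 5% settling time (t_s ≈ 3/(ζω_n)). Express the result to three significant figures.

The overshoot fixes ζ = −ln(OS)/√(π²+ln²(OS)) = 0.174.
t_p = π/ω_d ⇒ ω_d = 6.95 rad/s; then ω_n = ω_d/√(1−ζ²) = 7.06 rad/s.
t_s ≈ 3/(ζω_n) = 3/(0.174·7.06) = 2.44 s.

t_s ≈ 2.44 s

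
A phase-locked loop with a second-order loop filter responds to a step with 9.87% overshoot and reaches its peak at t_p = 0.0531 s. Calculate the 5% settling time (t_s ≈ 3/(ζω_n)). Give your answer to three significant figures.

t_s ≈ 0.0688 s

The overshoot fixes ζ = −ln(OS)/√(π²+ln²(OS)) = 0.593.
From t_p = π/ω_d, ω_d = π/0.0531 = 59.2 rad/s, so ω_n = ω_d/√(1−ζ²) = 73.5 rad/s.
t_s ≈ 3/(ζω_n) = 3/(0.593·73.5) = 0.0688 s.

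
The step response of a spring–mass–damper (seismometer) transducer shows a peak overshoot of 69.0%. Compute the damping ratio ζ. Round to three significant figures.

ζ ≈ 0.117

From %OS = 100·exp(−πζ/√(1−ζ²)), invert to get ζ = −ln(OS)/√(π² + ln²(OS)) with OS = 0.690.
−ln 0.690 = 0.3711, so ζ = 0.3711/√(π² + 0.1377) = 0.117.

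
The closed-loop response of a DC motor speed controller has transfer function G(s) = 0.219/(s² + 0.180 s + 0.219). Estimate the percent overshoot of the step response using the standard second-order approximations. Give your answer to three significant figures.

ω_n = √0.219 = 0.468 rad/s; ζ = 0.180/(2·0.468) = 0.192.
%OS = 100 e^{−πζ/√(1−ζ²)} with ζ = 0.192 gives 54.0%.

%OS ≈ 54.0%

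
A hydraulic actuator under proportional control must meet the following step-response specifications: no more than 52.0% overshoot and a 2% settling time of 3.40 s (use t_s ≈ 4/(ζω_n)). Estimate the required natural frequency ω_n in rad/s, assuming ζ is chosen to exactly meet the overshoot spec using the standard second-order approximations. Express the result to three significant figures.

ω_n ≈ 5.77 rad/s

Inverting the overshoot relation: ζ = |ln 0.520|/√(π² + ln²0.520) = 0.204.
From t_s ≈ 4/(ζω_n): ω_n = 4/(ζ·t_s) = 4/(0.204·3.40) = 5.77 rad/s.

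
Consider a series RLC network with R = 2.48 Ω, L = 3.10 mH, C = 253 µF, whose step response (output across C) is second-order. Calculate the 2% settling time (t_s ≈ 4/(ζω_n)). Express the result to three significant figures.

t_s ≈ 0.0100 s

For a series RLC circuit (capacitor voltage as output), ω_n = 1/√(LC) = 1/√(3.10 mH · 253 µF) = 1130 rad/s.
ζ = (R/2)·√(C/L) = (2.48/2)·√(253 µF/3.10 mH) = 0.354.
t_s ≈ 4/(ζω_n) = 0.0100 s.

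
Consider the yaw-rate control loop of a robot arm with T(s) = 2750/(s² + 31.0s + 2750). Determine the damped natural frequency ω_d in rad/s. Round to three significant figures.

ω_d ≈ 50.1 rad/s

Matching coefficients with s² + 2ζω_n s + ω_n² gives ω_n² = 2750 ⇒ ω_n = 52.4 rad/s, and ζ = 31.0/(2ω_n) = 0.296.
ω_d = 52.4·√(1 − 0.296²) = 50.1 rad/s.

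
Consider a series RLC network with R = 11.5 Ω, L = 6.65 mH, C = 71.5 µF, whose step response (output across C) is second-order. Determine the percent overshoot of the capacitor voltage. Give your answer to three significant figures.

%OS ≈ 9.70%

For a series RLC circuit (capacitor voltage as output), ω_n = 1/√(LC) = 1/√(6.65 mH · 71.5 µF) = 1450 rad/s.
ζ = (R/2)·√(C/L) = (11.5/2)·√(71.5 µF/6.65 mH) = 0.596.
%OS = 100·exp(−πζ/√(1−ζ²)) = 9.70%.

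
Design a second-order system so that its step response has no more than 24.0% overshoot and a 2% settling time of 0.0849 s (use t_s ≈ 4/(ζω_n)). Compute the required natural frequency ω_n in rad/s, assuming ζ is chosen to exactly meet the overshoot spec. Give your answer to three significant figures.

Inverting the overshoot relation: ζ = |ln 0.240|/√(π² + ln²0.240) = 0.414.
From t_s ≈ 4/(ζω_n): ω_n = 4/(ζ·t_s) = 4/(0.414·0.0849) = 114 rad/s.

ω_n ≈ 114 rad/s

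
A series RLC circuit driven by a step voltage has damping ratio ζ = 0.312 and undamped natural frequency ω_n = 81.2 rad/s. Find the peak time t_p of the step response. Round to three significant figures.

t_p ≈ 0.0407 s

The damped frequency is ω_d = ω_n√(1−ζ²) = 81.2·√(1−0.0973) = 77.1 rad/s.
Peak time t_p = π/ω_d = π/77.1 = 0.0407 s.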